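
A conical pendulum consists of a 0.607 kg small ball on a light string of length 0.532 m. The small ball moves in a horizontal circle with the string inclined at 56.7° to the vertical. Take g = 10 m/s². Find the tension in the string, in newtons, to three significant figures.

11.1 N

Vertically the bob has no acceleration, so T cosθ = mg.
T = mg/cosθ = 0.607 × 10.0 / cos 56.7° = 6.070/0.5490 = 11.06 N.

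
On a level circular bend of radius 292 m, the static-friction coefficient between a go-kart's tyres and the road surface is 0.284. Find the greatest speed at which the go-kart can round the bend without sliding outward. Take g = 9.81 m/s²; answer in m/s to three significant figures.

28.5 m/s

Friction provides the centripetal force on a flat curve. At maximum speed it is at its limiting value: μ_s m g = m v²/r.
Mass cancels: v_max = √(μ_s g r) = √(0.284 × 9.81 × 292) = √813.5 = 28.52 m/s.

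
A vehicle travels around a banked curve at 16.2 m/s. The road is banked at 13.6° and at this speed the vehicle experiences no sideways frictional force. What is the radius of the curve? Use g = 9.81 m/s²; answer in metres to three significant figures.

111 m

Frictionless banking: tanθ = v²/(rg), so r = v²/(g tanθ).
r = (16.2)²/(9.81 × tan 13.6°) = 262.4/(9.81 × 0.2419) = 262.4/2.373 = 110.6 m.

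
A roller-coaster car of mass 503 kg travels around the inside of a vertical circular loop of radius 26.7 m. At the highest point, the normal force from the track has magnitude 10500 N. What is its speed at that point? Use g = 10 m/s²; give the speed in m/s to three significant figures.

At the top, N + mg = mv²/r, so v = √(r(N/m + g)) = √(26.7 × (10500/503 + 10.0)) = √(26.7 × 30.87) = √824.4 = 28.71 m/s.

28.7 m/s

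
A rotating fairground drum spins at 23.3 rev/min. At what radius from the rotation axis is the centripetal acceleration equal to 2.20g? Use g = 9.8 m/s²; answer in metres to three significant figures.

ω = 23.3 rev/min × 2π/60 = 2.440 rad/s.
a_c = ω²r = 2.20g ⇒ r = 2.20 × 9.8 / (2.440)² = 21.56/5.953 = 3.621 m.

3.62 m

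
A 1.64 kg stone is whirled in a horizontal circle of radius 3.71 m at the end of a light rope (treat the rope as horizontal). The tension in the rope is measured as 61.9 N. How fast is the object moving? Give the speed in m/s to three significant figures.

11.8 m/s

T = m v²/r ⇒ v = √(T r / m) = √(61.9 × 3.71 / 1.64) = √140.0 = 11.83 m/s.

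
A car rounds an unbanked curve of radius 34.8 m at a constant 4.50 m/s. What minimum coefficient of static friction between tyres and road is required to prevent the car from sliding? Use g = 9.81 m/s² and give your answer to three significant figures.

Friction provides the centripetal force: μ_s m g = m v²/r, so μ_s = v²/(g r) = (4.500)²/(9.81 × 34.8) = 20.25/341.4 = 0.05932.

0.0593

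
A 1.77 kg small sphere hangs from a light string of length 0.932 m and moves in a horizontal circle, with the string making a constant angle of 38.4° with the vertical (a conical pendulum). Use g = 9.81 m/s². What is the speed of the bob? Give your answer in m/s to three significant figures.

2.12 m/s

The radius of the circle is r = L sinθ = 0.932 × sin 38.4° = 0.5789 m.
Horizontally T sinθ = mv²/r and vertically T cosθ = mg, so tanθ = v²/(rg).
v = √(r g tanθ) = √(0.5789 × 9.81 × 0.7926) = √4.501 = 2.122 m/s.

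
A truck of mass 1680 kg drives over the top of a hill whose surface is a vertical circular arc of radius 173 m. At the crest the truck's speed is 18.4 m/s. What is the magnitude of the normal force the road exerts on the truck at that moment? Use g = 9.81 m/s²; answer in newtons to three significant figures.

At the crest the centripetal acceleration points downward (toward the centre of the arc), so mg − N = mv²/r.
N = m(g − v²/r) = 1680 × (9.81 − (18.4)²/173) = 1680 × (9.81 − 1.957) = 1680 × 7.853 = 13190 N.

13200 N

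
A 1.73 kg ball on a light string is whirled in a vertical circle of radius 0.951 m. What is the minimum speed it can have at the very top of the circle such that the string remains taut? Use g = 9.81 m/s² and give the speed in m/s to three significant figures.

3.05 m/s

At the highest point the centre is directly below, so both the weight and T act inward: T + mg = mv²/r.
At minimum speed T → 0, so mg = mv_min²/r ⇒ v_min = √(g r) = √(9.81 × 0.951) = 3.054 m/s.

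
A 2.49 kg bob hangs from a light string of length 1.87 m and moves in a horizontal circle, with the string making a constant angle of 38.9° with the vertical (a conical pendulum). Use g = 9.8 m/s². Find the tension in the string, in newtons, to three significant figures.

31.4 N

Vertically the bob has no acceleration, so T cosθ = mg.
T = mg/cosθ = 2.49 × 9.8 / cos 38.9° = 24.40/0.7782 = 31.36 N.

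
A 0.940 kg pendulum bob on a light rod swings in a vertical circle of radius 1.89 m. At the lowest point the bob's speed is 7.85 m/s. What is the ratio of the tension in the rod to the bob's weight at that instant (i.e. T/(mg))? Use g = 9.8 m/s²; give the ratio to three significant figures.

At the bottom, T − mg = mv²/r, so T = m(v²/r + g) and T/(mg) = v²/(rg) + 1 = (7.85)²/(1.89 × 9.8) + 1 = 3.327 + 1 = 4.327.

4.33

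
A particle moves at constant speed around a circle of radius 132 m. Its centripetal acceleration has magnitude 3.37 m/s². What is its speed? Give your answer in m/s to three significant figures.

21.1 m/s

a_c = v²/r ⇒ v = √(a_c · r) = √(3.37 × 132) = √444.8 = 21.09 m/s.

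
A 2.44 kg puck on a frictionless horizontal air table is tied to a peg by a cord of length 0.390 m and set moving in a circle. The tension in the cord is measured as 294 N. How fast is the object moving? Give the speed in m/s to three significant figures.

6.86 m/s

T = m v²/r ⇒ v = √(T r / m) = √(294 × 0.390 / 2.44) = √46.99 = 6.855 m/s.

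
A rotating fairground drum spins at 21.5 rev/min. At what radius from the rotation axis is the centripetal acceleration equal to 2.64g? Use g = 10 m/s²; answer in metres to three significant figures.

5.21 m

ω = 21.5 rev/min × 2π/60 = 2.251 rad/s.
a_c = ω²r = 2.64g ⇒ r = 2.64 × 10.0 / (2.251)² = 26.40/5.069 = 5.208 m.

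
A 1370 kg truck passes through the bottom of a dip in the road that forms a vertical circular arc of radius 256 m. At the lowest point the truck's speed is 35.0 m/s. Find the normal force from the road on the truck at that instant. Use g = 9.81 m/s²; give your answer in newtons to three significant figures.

At the lowest point, N points up (toward the centre) and the weight mg points down (away from the centre), so the net inward force is N − mg = mv²/r.
N = m(v²/r + g) = 1370 × ((35.0)²/256 + 9.81) = 1370 × (4.785 + 9.81) = 1370 × 14.60 = 20000 N.

20000 N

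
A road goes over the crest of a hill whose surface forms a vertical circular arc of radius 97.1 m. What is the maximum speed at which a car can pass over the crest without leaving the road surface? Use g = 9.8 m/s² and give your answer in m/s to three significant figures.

At the crest the centre of the circle is below the car, so the net downward (centripetal) force is mg − N = mv²/r.
The car leaves the road when N → 0, giving v_max = √(g r) = √(9.8 × 97.1) = 30.85 m/s.

30.8 m/s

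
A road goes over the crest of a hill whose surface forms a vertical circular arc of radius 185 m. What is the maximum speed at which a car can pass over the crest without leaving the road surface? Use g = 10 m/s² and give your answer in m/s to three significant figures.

At the crest the centre of the circle is below the car, so the net downward (centripetal) force is mg − N = mv²/r.
The car leaves the road when N → 0, giving v_max = √(g r) = √(10.0 × 185) = 43.01 m/s.

43.0 m/s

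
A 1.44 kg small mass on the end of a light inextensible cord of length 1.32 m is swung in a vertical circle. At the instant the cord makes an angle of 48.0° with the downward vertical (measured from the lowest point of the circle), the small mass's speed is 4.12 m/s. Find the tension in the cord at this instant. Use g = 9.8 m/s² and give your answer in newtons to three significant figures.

Take the radial direction toward the centre of the circle as positive. The component of the weight along the string toward the centre is −mg cos φ (φ measured from the bottom), so Newton's second law along the string gives T − mg cos φ = m v²/r.
cos 48.0° = 0.6691, so T = m(v²/r + g cos φ) = 1.44 × ((4.12)²/1.32 + 9.8 × 0.6691) = 1.44 × (12.86 + (6.557)) = 1.44 × 19.42 = 27.96 N.

28.0 N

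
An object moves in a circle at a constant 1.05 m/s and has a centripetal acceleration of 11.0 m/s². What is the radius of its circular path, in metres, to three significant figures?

0.100 m

a_c = v²/r ⇒ r = v²/a_c = (1.05)²/11.0 = 1.102/11.0 = 0.1002 m.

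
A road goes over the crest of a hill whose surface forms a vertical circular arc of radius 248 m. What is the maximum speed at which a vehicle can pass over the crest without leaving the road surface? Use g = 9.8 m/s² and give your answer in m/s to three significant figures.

49.3 m/s

At the crest the centre of the circle is below the vehicle, so the net downward (centripetal) force is mg − N = mv²/r.
The vehicle leaves the road when N → 0, giving v_max = √(g r) = √(9.8 × 248) = 49.30 m/s.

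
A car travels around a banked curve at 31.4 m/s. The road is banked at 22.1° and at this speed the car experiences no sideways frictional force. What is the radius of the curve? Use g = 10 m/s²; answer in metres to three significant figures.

Frictionless banking: tanθ = v²/(rg), so r = v²/(g tanθ).
r = (31.4)²/(10.0 × tan 22.1°) = 986.0/(10.0 × 0.4061) = 986.0/4.061 = 242.8 m.

243 m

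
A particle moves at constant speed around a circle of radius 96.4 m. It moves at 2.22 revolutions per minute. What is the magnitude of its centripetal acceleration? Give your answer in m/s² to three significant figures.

ω = 2.22 rev/min × 2π/60 = 0.2325 rad/s, so v = ωr = 0.2325 × 96.4 = 22.41 m/s.
a_c = v²/r = (22.41)²/96.4 = 502.2/96.4 = 5.210 m/s².

5.21 m/s²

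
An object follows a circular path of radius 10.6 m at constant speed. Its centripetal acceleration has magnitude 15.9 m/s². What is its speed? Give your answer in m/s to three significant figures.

a_c = v²/r ⇒ v = √(a_c · r) = √(15.9 × 10.6) = √168.5 = 12.98 m/s.

13.0 m/s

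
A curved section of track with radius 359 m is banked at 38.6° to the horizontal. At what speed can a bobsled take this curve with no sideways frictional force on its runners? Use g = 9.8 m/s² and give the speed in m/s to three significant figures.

On a frictionless banked curve, N sinθ = mv²/r and N cosθ = mg, so tanθ = v²/(rg).
v = √(r g tanθ) = √(359 × 9.8 × tan 38.6°) = √(359 × 9.8 × 0.7983) = √2809 = 53.00 m/s.

53.0 m/s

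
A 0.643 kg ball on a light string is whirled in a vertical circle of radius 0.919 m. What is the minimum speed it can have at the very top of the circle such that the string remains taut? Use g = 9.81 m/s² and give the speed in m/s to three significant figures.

3.00 m/s

At the top, both weight mg and T point toward the centre: T + mg = mv²/r.
At minimum speed T → 0, so mg = mv_min²/r ⇒ v_min = √(g r) = √(9.81 × 0.919) = 3.003 m/s.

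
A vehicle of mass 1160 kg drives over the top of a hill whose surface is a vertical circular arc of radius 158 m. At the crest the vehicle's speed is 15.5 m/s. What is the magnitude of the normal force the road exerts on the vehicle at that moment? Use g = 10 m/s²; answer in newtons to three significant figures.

9840 N

At the crest the centripetal acceleration points downward (toward the centre of the arc), so mg − N = mv²/r.
N = m(g − v²/r) = 1160 × (10.0 − (15.5)²/158) = 1160 × (10.0 − 1.521) = 1160 × 8.479 = 9836 N.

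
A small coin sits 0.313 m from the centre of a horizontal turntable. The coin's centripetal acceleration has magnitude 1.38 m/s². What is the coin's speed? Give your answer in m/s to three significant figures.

a_c = v²/r ⇒ v = √(a_c · r) = √(1.38 × 0.313) = √0.4319 = 0.6572 m/s.

0.657 m/s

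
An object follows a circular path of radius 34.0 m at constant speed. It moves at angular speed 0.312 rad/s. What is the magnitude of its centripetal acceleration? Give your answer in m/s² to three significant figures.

3.31 m/s²

v = ωr = 0.312 × 34.0 = 10.61 m/s.
a_c = v²/r = (10.61)²/34.0 = 112.5/34.0 = 3.310 m/s².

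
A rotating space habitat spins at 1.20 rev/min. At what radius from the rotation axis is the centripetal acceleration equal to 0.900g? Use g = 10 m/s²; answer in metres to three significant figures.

ω = 1.20 rev/min × 2π/60 = 0.1257 rad/s.
a_c = ω²r = 0.900g ⇒ r = 0.900 × 10.0 / (0.1257)² = 9.000/0.01579 = 569.9 m.

570 m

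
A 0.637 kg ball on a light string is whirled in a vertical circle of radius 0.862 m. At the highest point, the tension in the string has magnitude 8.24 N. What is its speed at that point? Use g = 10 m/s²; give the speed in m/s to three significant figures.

At the top, T + mg = mv²/r, so v = √(r(T/m + g)) = √(0.862 × (8.24/0.637 + 10.0)) = √(0.862 × 22.94) = √19.77 = 4.446 m/s.

4.45 m/s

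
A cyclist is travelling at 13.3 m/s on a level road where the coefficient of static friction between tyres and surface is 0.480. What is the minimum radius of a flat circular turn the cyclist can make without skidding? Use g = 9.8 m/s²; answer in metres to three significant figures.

37.6 m

At the limit, μ_s m g = m v²/r, so r_min = v²/(μ_s g) = (13.3)²/(0.480 × 9.8) = 176.9/4.704 = 37.60 m.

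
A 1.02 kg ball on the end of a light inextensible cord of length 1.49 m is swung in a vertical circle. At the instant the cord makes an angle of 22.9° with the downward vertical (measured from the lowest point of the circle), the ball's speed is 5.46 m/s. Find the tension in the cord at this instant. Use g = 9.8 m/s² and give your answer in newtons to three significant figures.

29.6 N

Take the radial direction toward the centre of the circle as positive. The component of the weight along the string toward the centre is −mg cos φ (φ measured from the bottom), so Newton's second law along the string gives T − mg cos φ = m v²/r.
cos 22.9° = 0.9212, so T = m(v²/r + g cos φ) = 1.02 × ((5.46)²/1.49 + 9.8 × 0.9212) = 1.02 × (20.01 + (9.028)) = 1.02 × 29.04 = 29.62 N.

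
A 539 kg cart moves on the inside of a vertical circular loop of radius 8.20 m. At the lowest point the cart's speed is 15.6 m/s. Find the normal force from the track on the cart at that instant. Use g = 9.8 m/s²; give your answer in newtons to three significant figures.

21300 N

At the lowest point, N points up (toward the centre) and the weight mg points down (away from the centre), so the net inward force is N − mg = mv²/r.
N = m(v²/r + g) = 539 × ((15.6)²/8.20 + 9.8) = 539 × (29.68 + 9.8) = 539 × 39.48 = 21280 N.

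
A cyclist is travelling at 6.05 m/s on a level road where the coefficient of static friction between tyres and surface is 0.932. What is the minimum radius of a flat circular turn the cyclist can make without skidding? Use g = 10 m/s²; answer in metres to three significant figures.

At the limit, μ_s m g = m v²/r, so r_min = v²/(μ_s g) = (6.05)²/(0.932 × 10.0) = 36.60/9.320 = 3.927 m.

3.93 m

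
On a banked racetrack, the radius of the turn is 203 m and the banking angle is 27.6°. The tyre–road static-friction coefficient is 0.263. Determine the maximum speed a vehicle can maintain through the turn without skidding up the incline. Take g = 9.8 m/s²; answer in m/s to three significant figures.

At the maximum speed, friction acts down the slope at its limiting value f = μN. Radially (horizontal, toward centre): N sinθ + μN cosθ = mv²/r. Vertically: N cosθ − μN sinθ = mg.
Dividing: v² = r g (sinθ + μcosθ)/(cosθ − μsinθ).
sinθ + μcosθ = 0.4633 + 0.263×0.8862 = 0.6964; cosθ − μsinθ = 0.8862 − 0.263×0.4633 = 0.7644.
v² = 203 × 9.8 × 0.6964/0.7644 = 1812 m²/s², so v = 42.57 m/s.

42.6 m/s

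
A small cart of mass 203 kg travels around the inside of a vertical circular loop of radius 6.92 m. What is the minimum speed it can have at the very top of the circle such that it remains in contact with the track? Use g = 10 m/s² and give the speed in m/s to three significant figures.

8.32 m/s

At the highest point the centre is directly below, so both the weight and N act inward: N + mg = mv²/r.
At minimum speed N → 0, so mg = mv_min²/r ⇒ v_min = √(g r) = √(10.0 × 6.92) = 8.319 m/s.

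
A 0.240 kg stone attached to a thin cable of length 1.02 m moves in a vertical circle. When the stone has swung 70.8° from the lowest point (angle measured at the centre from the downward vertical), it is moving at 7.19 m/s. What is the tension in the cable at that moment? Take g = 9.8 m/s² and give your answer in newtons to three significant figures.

Take the radial direction toward the centre of the circle as positive. The component of the weight along the string toward the centre is −mg cos φ (φ measured from the bottom), so Newton's second law along the string gives T − mg cos φ = m v²/r.
cos 70.8° = 0.3289, so T = m(v²/r + g cos φ) = 0.240 × ((7.19)²/1.02 + 9.8 × 0.3289) = 0.240 × (50.68 + (3.223)) = 0.240 × 53.91 = 12.94 N.

12.9 N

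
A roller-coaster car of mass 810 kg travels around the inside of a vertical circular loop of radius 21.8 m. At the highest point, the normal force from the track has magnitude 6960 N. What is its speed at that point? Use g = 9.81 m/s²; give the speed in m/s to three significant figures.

20.0 m/s

At the top, N + mg = mv²/r, so v = √(r(N/m + g)) = √(21.8 × (6960/810 + 9.81)) = √(21.8 × 18.40) = √401.2 = 20.03 m/s.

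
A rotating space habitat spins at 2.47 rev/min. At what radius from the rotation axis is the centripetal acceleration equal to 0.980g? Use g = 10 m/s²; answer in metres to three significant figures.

ω = 2.47 rev/min × 2π/60 = 0.2587 rad/s.
a_c = ω²r = 0.980g ⇒ r = 0.980 × 10.0 / (0.2587)² = 9.800/0.06690 = 146.5 m.

146 m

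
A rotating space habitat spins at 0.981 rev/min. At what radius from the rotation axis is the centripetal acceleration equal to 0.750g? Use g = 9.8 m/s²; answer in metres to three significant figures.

ω = 0.981 rev/min × 2π/60 = 0.1027 rad/s.
a_c = ω²r = 0.750g ⇒ r = 0.750 × 9.8 / (0.1027)² = 7.350/0.01055 = 696.5 m.

696 m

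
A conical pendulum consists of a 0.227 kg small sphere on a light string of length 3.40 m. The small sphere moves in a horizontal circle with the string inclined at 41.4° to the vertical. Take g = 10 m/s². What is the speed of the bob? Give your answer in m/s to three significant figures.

4.45 m/s

The radius of the circle is r = L sinθ = 3.40 × sin 41.4° = 2.248 m.
Horizontally T sinθ = mv²/r and vertically T cosθ = mg, so tanθ = v²/(rg).
v = √(r g tanθ) = √(2.248 × 10.0 × 0.8816) = √19.82 = 4.452 m/s.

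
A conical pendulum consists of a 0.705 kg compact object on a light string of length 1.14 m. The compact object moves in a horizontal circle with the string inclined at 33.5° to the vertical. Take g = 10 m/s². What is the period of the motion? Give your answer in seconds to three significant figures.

r = L sinθ = 0.6292 m. From T sinθ = mω²r and T cosθ = mg: tanθ = ω²r/g, so ω² = g tanθ / r = g/(L cosθ).
ω = √(g/(L cosθ)) = √(10.0/(1.14 × 0.8339)) = √10.52 = 3.243 rad/s.
Period = 2π/ω = 1.937 s.

1.94 s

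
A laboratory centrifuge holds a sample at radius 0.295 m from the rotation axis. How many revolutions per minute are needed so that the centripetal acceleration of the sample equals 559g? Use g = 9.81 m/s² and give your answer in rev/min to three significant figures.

1300 rev/min

Require ω²r = 559g, so ω = √(559 × 9.81/0.295) = 136.3 rad/s.
In rev/min: ω × 60/(2π) = 136.3 × 60/(2π) = 1302 rev/min.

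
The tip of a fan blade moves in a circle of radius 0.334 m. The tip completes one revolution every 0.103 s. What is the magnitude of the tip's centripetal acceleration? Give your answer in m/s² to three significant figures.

v = 2πr/T = 2π × 0.334/0.103 = 20.37 m/s.
a_c = v²/r = (20.37)²/0.334 = 415.1/0.334 = 1243 m/s².

1240 m/s²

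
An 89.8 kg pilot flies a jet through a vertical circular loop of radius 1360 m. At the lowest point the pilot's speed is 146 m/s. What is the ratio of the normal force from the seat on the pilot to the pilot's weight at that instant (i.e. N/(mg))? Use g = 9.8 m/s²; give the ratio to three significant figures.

2.60

At the bottom, N − mg = mv²/r, so N = m(v²/r + g) and N/(mg) = v²/(rg) + 1 = (146)²/(1360 × 9.8) + 1 = 1.599 + 1 = 2.599.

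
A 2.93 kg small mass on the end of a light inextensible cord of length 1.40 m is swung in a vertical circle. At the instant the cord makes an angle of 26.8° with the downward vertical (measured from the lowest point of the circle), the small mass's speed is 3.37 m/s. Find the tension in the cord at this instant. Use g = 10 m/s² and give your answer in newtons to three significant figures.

Take the radial direction toward the centre of the circle as positive. The component of the weight along the string toward the centre is −mg cos φ (φ measured from the bottom), so Newton's second law along the string gives T − mg cos φ = m v²/r.
cos 26.8° = 0.8926, so T = m(v²/r + g cos φ) = 2.93 × ((3.37)²/1.40 + 10.0 × 0.8926) = 2.93 × (8.112 + (8.926)) = 2.93 × 17.04 = 49.92 N.

49.9 N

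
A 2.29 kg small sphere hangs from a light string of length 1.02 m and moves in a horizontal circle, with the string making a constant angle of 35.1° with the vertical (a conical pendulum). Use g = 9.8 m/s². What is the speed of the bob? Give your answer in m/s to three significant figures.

2.01 m/s

The radius of the circle is r = L sinθ = 1.02 × sin 35.1° = 0.5865 m.
Horizontally T sinθ = mv²/r and vertically T cosθ = mg, so tanθ = v²/(rg).
v = √(r g tanθ) = √(0.5865 × 9.8 × 0.7028) = √4.040 = 2.010 m/s.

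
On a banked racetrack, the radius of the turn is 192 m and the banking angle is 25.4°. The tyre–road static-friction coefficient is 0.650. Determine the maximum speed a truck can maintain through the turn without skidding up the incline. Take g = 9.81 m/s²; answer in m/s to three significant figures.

At the maximum speed, friction acts down the slope at its limiting value f = μN. Radially (horizontal, toward centre): N sinθ + μN cosθ = mv²/r. Vertically: N cosθ − μN sinθ = mg.
Dividing: v² = r g (sinθ + μcosθ)/(cosθ − μsinθ).
sinθ + μcosθ = 0.4289 + 0.650×0.9033 = 1.016; cosθ − μsinθ = 0.9033 − 0.650×0.4289 = 0.6245.
v² = 192 × 9.81 × 1.016/0.6245 = 3064 m²/s², so v = 55.36 m/s.

55.4 m/s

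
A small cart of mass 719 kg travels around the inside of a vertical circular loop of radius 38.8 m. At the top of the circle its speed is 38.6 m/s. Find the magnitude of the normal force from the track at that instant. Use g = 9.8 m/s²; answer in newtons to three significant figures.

20600 N

At the top, both N and the weight mg point inward (toward the centre), so N + mg = mv²/r.
N = m(v²/r − g) = 719 × ((38.6)²/38.8 − 9.8) = 719 × (38.40 − 9.8) = 719 × 28.60 = 20560 N.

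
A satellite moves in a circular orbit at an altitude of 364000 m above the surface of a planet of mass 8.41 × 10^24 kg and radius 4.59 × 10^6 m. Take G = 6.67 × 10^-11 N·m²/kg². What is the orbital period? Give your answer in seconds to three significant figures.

2930 s

r = R + h = 4.59 × 10^6 + 364000 = 4.954 × 10^6 m. Gravity provides the centripetal force: G M m / r² = m v² / r ⇒ v = √(GM/r) = 10640 m/s.
T = 2πr/v = 2π × 4.954 × 10^6 / 10640 = 2925 s.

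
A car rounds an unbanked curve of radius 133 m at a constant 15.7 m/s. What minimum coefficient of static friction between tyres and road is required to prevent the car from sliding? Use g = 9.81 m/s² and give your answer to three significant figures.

Friction provides the centripetal force: μ_s m g = m v²/r, so μ_s = v²/(g r) = (15.70)²/(9.81 × 133) = 246.5/1305 = 0.1889.

0.189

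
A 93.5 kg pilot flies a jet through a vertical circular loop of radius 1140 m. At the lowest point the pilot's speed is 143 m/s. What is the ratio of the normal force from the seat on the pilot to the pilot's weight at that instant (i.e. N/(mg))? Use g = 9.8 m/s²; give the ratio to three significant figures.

2.83

At the bottom, N − mg = mv²/r, so N = m(v²/r + g) and N/(mg) = v²/(rg) + 1 = (143)²/(1140 × 9.8) + 1 = 1.830 + 1 = 2.830.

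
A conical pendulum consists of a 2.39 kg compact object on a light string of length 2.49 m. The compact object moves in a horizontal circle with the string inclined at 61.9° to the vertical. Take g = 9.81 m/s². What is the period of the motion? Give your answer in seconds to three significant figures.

2.17 s

r = L sinθ = 2.196 m. From T sinθ = mω²r and T cosθ = mg: tanθ = ω²r/g, so ω² = g tanθ / r = g/(L cosθ).
ω = √(g/(L cosθ)) = √(9.81/(2.49 × 0.4710)) = √8.364 = 2.892 rad/s.
Period = 2π/ω = 2.173 s.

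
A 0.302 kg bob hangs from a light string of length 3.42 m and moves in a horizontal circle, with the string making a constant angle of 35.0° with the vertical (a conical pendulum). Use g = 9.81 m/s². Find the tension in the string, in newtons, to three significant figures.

3.62 N

Vertically the bob has no acceleration, so T cosθ = mg.
T = mg/cosθ = 0.302 × 9.81 / cos 35.0° = 2.963/0.8192 = 3.617 N.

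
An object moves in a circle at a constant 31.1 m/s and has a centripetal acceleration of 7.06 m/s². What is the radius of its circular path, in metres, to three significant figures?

a_c = v²/r ⇒ r = v²/a_c = (31.1)²/7.06 = 967.2/7.06 = 137.0 m.

137 m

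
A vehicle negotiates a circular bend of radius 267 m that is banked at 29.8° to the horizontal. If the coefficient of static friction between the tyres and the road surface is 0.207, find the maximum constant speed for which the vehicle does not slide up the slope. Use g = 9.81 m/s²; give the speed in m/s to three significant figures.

At the maximum speed, friction acts down the slope at its limiting value f = μN. Radially (horizontal, toward centre): N sinθ + μN cosθ = mv²/r. Vertically: N cosθ − μN sinθ = mg.
Dividing: v² = r g (sinθ + μcosθ)/(cosθ − μsinθ).
sinθ + μcosθ = 0.4970 + 0.207×0.8678 = 0.6766; cosθ − μsinθ = 0.8678 − 0.207×0.4970 = 0.7649.
v² = 267 × 9.81 × 0.6766/0.7649 = 2317 m²/s², so v = 48.13 m/s.

48.1 m/s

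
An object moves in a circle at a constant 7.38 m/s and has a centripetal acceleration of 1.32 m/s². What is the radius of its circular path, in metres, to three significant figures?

a_c = v²/r ⇒ r = v²/a_c = (7.38)²/1.32 = 54.46/1.32 = 41.26 m.

41.3 m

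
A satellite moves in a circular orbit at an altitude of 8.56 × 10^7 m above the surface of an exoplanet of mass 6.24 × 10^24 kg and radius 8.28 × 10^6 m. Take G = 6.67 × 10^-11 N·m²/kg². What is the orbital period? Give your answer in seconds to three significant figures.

280000 s

r = R + h = 8.28 × 10^6 + 8.56 × 10^7 = 9.388 × 10^7 m. Gravity provides the centripetal force: G M m / r² = m v² / r ⇒ v = √(GM/r) = 2106 m/s.
T = 2πr/v = 2π × 9.388 × 10^7 / 2106 = 280100 s.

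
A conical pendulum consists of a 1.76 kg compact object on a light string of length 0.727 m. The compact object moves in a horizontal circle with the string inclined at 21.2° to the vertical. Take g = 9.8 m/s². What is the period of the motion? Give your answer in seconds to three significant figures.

1.65 s

r = L sinθ = 0.2629 m. From T sinθ = mω²r and T cosθ = mg: tanθ = ω²r/g, so ω² = g tanθ / r = g/(L cosθ).
ω = √(g/(L cosθ)) = √(9.8/(0.727 × 0.9323)) = √14.46 = 3.802 rad/s.
Period = 2π/ω = 1.652 s.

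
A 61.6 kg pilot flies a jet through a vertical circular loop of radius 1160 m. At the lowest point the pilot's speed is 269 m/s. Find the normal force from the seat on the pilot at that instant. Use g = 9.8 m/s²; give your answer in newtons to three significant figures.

4450 N

At the lowest point, N points up (toward the centre) and the weight mg points down (away from the centre), so the net inward force is N − mg = mv²/r.
N = m(v²/r + g) = 61.6 × ((269)²/1160 + 9.8) = 61.6 × (62.38 + 9.8) = 61.6 × 72.18 = 4446 N.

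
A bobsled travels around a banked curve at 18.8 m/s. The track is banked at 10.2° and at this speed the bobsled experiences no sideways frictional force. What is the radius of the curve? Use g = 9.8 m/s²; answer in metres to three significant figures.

Frictionless banking: tanθ = v²/(rg), so r = v²/(g tanθ).
r = (18.8)²/(9.8 × tan 10.2°) = 353.4/(9.8 × 0.1799) = 353.4/1.763 = 200.4 m.

200 m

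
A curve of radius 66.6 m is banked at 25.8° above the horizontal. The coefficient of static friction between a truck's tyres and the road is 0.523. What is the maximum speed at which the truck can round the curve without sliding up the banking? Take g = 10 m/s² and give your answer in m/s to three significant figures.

At the maximum speed, friction acts down the slope at its limiting value f = μN. Radially (horizontal, toward centre): N sinθ + μN cosθ = mv²/r. Vertically: N cosθ − μN sinθ = mg.
Dividing: v² = r g (sinθ + μcosθ)/(cosθ − μsinθ).
sinθ + μcosθ = 0.4352 + 0.523×0.9003 = 0.9061; cosθ − μsinθ = 0.9003 − 0.523×0.4352 = 0.6727.
v² = 66.6 × 10.0 × 0.9061/0.6727 = 897.1 m²/s², so v = 29.95 m/s.

30.0 m/s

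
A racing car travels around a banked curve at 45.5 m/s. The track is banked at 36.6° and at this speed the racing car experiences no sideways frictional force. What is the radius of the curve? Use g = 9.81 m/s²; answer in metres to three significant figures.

Frictionless banking: tanθ = v²/(rg), so r = v²/(g tanθ).
r = (45.5)²/(9.81 × tan 36.6°) = 2070/(9.81 × 0.7427) = 2070/7.286 = 284.2 m.

284 m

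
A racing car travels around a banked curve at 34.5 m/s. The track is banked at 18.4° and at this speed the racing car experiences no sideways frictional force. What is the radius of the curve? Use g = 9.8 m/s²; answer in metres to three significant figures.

Frictionless banking: tanθ = v²/(rg), so r = v²/(g tanθ).
r = (34.5)²/(9.8 × tan 18.4°) = 1190/(9.8 × 0.3327) = 1190/3.260 = 365.1 m.

365 m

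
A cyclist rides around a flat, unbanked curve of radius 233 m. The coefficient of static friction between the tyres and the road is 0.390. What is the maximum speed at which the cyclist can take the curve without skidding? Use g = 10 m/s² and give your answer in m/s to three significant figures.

30.1 m/s

The only inward force on a level bend is static friction, so at the limit f_s = μ_s N = μ_s m g = m v²/r.
Mass cancels: v_max = √(μ_s g r) = √(0.390 × 10.0 × 233) = √908.7 = 30.14 m/s.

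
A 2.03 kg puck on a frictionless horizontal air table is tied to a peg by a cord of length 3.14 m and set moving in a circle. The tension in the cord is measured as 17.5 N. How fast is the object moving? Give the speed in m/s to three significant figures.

T = m v²/r ⇒ v = √(T r / m) = √(17.5 × 3.14 / 2.03) = √27.07 = 5.203 m/s.

5.20 m/s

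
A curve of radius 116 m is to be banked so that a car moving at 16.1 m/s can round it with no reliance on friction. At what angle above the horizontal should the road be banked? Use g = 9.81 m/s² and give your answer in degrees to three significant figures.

12.8°

For a frictionless banked turn: horizontally N sinθ = mv²/r and vertically N cosθ = mg.
Dividing: tanθ = v²/(r g) = (16.1)²/(116 × 9.81) = 259.2/1138 = 0.2278.
θ = arctan(0.2278) = 12.83°.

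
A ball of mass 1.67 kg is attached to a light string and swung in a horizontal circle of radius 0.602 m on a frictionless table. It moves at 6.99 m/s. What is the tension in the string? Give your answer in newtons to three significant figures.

136 N

The tension is the only horizontal force, so it supplies the full centripetal force: T = m v²/r = 1.67 × (6.990)²/0.602 = 1.67 × 48.86/0.602 = 135.5 N.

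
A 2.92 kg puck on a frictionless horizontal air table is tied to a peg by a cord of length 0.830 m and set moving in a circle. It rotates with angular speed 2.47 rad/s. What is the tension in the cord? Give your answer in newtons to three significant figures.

14.8 N

v = ωr = 2.47 × 0.830 = 2.050 m/s.
The tension is the only horizontal force, so it supplies the full centripetal force: T = m v²/r = 2.92 × (2.050)²/0.830 = 2.92 × 4.203/0.830 = 14.79 N.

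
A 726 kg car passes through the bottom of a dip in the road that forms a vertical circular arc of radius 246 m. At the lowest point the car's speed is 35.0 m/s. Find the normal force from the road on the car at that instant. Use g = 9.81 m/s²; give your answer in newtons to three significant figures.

10700 N

At the lowest point, N points up (toward the centre) and the weight mg points down (away from the centre), so the net inward force is N − mg = mv²/r.
N = m(v²/r + g) = 726 × ((35.0)²/246 + 9.81) = 726 × (4.980 + 9.81) = 726 × 14.79 = 10740 N.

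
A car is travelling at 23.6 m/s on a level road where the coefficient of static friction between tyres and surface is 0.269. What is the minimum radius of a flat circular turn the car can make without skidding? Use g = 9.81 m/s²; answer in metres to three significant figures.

211 m

At the limit, μ_s m g = m v²/r, so r_min = v²/(μ_s g) = (23.6)²/(0.269 × 9.81) = 557.0/2.639 = 211.1 m.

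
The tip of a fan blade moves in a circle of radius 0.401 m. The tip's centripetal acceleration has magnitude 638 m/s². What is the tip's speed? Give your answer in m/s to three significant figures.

16.0 m/s

a_c = v²/r ⇒ v = √(a_c · r) = √(638 × 0.401) = √255.8 = 15.99 m/s.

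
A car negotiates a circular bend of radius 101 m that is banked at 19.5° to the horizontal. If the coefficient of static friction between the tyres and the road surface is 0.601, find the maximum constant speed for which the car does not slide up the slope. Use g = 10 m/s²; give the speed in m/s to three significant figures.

35.0 m/s

At the maximum speed, friction acts down the slope at its limiting value f = μN. Radially (horizontal, toward centre): N sinθ + μN cosθ = mv²/r. Vertically: N cosθ − μN sinθ = mg.
Dividing: v² = r g (sinθ + μcosθ)/(cosθ − μsinθ).
sinθ + μcosθ = 0.3338 + 0.601×0.9426 = 0.9003; cosθ − μsinθ = 0.9426 − 0.601×0.3338 = 0.7420.
v² = 101 × 10.0 × 0.9003/0.7420 = 1225 m²/s², so v = 35.01 m/s.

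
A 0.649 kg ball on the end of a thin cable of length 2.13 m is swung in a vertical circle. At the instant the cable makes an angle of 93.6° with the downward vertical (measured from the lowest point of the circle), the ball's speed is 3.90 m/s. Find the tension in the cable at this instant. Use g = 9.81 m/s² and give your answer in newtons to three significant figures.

Take the radial direction toward the centre of the circle as positive. The component of the weight along the string toward the centre is −mg cos φ (φ measured from the bottom), so Newton's second law along the string gives T − mg cos φ = m v²/r.
cos 93.6° = -0.06279, so T = m(v²/r + g cos φ) = 0.649 × ((3.90)²/2.13 + 9.81 × -0.06279) = 0.649 × (7.141 + (-0.6160)) = 0.649 × 6.525 = 4.235 N.

4.23 N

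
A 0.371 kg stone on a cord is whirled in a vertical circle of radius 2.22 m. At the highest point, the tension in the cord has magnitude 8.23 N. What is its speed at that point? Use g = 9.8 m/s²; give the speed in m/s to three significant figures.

At the top, T + mg = mv²/r, so v = √(r(T/m + g)) = √(2.22 × (8.23/0.371 + 9.8)) = √(2.22 × 31.98) = √71.00 = 8.426 m/s.

8.43 m/s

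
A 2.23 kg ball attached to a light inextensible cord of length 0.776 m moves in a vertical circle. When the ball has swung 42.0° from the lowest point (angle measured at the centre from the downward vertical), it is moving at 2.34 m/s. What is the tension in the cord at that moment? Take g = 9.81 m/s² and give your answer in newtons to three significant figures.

Take the radial direction toward the centre of the circle as positive. The component of the weight along the string toward the centre is −mg cos φ (φ measured from the bottom), so Newton's second law along the string gives T − mg cos φ = m v²/r.
cos 42.0° = 0.7431, so T = m(v²/r + g cos φ) = 2.23 × ((2.34)²/0.776 + 9.81 × 0.7431) = 2.23 × (7.056 + (7.290)) = 2.23 × 14.35 = 31.99 N.

32.0 N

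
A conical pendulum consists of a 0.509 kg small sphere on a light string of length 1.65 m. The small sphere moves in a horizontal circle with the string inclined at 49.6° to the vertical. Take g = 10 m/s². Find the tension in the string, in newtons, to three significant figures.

7.85 N

Vertically the bob has no acceleration, so T cosθ = mg.
T = mg/cosθ = 0.509 × 10.0 / cos 49.6° = 5.090/0.6481 = 7.853 N.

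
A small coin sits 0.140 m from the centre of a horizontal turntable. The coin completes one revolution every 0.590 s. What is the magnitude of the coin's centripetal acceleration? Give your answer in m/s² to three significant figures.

v = 2πr/T = 2π × 0.140/0.590 = 1.491 m/s.
a_c = v²/r = (1.491)²/0.140 = 2.223/0.140 = 15.88 m/s².

15.9 m/s²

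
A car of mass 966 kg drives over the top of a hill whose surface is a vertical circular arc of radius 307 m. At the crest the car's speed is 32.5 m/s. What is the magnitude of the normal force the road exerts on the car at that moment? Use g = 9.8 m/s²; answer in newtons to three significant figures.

6140 N

At the crest the centripetal acceleration points downward (toward the centre of the arc), so mg − N = mv²/r.
N = m(g − v²/r) = 966 × (9.8 − (32.5)²/307) = 966 × (9.8 − 3.441) = 966 × 6.359 = 6143 N.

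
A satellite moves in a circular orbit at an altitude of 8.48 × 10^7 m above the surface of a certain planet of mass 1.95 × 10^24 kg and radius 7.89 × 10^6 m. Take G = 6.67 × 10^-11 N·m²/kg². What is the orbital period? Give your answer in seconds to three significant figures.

r = R + h = 7.89 × 10^6 + 8.48 × 10^7 = 9.269 × 10^7 m. Gravity provides the centripetal force: G M m / r² = m v² / r ⇒ v = √(GM/r) = 1185 m/s.
T = 2πr/v = 2π × 9.269 × 10^7 / 1185 = 491600 s.

492000 s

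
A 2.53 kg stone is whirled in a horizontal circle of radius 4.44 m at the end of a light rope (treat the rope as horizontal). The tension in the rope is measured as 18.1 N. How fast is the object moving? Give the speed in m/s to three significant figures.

T = m v²/r ⇒ v = √(T r / m) = √(18.1 × 4.44 / 2.53) = √31.76 = 5.636 m/s.

5.64 m/s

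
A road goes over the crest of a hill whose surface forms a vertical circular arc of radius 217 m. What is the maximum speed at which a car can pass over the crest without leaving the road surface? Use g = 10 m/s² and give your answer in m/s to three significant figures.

46.6 m/s

At the crest the centre of the circle is below the car, so the net downward (centripetal) force is mg − N = mv²/r.
The car leaves the road when N → 0, giving v_max = √(g r) = √(10.0 × 217) = 46.58 m/s.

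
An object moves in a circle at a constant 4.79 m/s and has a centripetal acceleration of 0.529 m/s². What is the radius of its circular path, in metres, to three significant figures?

a_c = v²/r ⇒ r = v²/a_c = (4.79)²/0.529 = 22.94/0.529 = 43.37 m.

43.4 m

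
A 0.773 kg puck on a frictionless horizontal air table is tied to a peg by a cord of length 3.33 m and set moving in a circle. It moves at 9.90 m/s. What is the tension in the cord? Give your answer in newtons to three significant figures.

22.8 N

The tension is the only horizontal force, so it supplies the full centripetal force: T = m v²/r = 0.773 × (9.900)²/3.33 = 0.773 × 98.01/3.33 = 22.75 N.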